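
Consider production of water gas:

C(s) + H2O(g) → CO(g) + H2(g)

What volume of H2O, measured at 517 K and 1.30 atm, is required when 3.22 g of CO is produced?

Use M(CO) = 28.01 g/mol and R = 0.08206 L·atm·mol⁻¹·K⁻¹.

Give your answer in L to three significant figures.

n(CO) = 3.220 / 28.01 = 0.1150 mol
n(H2O) = (1/1) × 0.1150 = 0.1150 mol
V = nRT/P = 0.1150 × 0.08206 × 517 / 1.30 = 3.753 L

3.75 L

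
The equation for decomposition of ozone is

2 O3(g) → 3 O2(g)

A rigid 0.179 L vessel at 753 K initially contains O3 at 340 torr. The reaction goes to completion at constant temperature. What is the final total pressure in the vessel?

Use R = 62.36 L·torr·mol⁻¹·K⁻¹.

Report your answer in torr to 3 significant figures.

Rigid vessel, constant T ⇒ P scales with total gas moles (2 → 3).
P_final = (3/2) × 340 = 510.0 torr

510 torr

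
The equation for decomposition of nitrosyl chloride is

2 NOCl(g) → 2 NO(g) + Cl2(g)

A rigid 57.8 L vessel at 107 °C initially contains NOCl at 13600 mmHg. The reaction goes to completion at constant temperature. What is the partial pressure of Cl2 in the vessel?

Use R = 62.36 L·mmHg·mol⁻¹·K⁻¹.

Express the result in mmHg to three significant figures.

n(NOCl)₀ = PV/RT = (13600 × 57.8) / (62.36 × 380.15) = 33.16 mol
n(Cl2) = (1/2) × 33.16 = 16.58 mol
P(Cl2) = nRT/V = 16.58 × 62.36 × 380.15 / 57.8 = 6800 mmHg

6800 mmHg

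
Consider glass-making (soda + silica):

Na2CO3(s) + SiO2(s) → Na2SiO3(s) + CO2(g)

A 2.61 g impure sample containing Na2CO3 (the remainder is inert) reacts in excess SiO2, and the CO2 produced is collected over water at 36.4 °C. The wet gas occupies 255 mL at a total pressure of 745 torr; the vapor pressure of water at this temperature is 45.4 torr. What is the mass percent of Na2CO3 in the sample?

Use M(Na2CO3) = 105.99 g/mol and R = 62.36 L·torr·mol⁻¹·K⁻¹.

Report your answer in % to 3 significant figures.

37.5 %

P(CO2) = 745 − 45.4 = 699.6 torr
n(CO2) = PV/RT = (699.6 × 0.2550) / (62.36 × 309.55) = 0.009242 mol
n(Na2CO3) = (1/1) × 0.009242 = 0.009242 mol
m(Na2CO3) = 0.009242 × 105.99 = 0.9796 g
%Na2CO3 = 0.9796 / 2.61 × 100 = 37.53%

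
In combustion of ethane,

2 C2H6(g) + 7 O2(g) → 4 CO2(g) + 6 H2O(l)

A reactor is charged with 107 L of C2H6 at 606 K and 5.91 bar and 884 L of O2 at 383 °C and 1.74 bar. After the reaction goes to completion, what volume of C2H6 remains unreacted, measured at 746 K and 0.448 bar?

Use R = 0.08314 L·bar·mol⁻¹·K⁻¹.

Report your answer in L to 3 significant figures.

622 L

n(C2H6) = PV/RT = (5.91 × 107) / (0.08314 × 606) = 12.55 mol
n(O2) = PV/RT = (1.74 × 884) / (0.08314 × 656.15) = 28.20 mol
For 12.55 mol C2H6, stoichiometry requires (7/2) × 12.55 = 43.93 mol O2; 28.20 mol is available, so O2 is limiting.
n(C2H6) consumed = (2/7) × 28.20 = 8.057 mol; remaining = 12.55 − 8.057 = 4.493 mol
V(C2H6) = nRT/P = 4.493 × 0.08314 × 746 / 0.448 = 622.0 L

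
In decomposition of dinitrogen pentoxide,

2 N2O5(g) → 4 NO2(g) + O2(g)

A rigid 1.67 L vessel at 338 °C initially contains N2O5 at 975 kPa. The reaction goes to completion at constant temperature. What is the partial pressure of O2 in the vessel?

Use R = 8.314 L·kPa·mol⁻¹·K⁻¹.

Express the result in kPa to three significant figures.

n(N2O5)₀ = PV/RT = (975 × 1.67) / (8.314 × 611.15) = 0.3205 mol
n(O2) = (1/2) × 0.3205 = 0.1603 mol
P(O2) = nRT/V = 0.1603 × 8.314 × 611.15 / 1.67 = 487.7 kPa

488 kPa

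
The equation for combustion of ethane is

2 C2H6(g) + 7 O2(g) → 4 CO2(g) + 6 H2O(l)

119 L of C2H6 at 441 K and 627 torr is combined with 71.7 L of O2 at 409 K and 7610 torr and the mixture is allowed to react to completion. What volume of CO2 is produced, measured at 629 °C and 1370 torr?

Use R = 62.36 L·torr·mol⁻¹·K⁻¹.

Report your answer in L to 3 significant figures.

n(C2H6) = PV/RT = (627 × 119) / (62.36 × 441) = 2.713 mol
n(O2) = PV/RT = (7610 × 71.7) / (62.36 × 409) = 21.39 mol
For 2.713 mol C2H6, stoichiometry requires (7/2) × 2.713 = 9.495 mol O2; 21.39 mol is available, so C2H6 is limiting.
n(CO2) = (4/2) × 2.713 = 5.426 mol
V(CO2) = nRT/P = 5.426 × 62.36 × 902.15 / 1370 = 222.8 L

223 L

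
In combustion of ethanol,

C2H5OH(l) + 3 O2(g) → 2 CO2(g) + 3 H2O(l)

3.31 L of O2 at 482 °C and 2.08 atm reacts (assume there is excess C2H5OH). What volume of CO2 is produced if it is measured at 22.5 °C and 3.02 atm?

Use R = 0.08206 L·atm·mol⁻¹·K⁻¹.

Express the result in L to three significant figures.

0.595 L

n(O2) = PV/RT = (2.08 × 3.31) / (0.08206 × 755.15) = 0.1111 mol
n(CO2) = (2/3) × 0.1111 = 0.07407 mol
V = nRT/P = 0.07407 × 0.08206 × 295.65 / 3.02 = 0.5950 L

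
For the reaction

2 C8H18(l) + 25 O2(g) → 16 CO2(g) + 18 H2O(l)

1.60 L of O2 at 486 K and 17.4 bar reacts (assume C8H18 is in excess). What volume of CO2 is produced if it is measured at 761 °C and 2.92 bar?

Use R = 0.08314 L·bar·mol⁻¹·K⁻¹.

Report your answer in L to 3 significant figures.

n(O2) = PV/RT = (17.4 × 1.60) / (0.08314 × 486) = 0.6890 mol
n(CO2) = (16/25) × 0.6890 = 0.4410 mol
V = nRT/P = 0.4410 × 0.08314 × 1034.15 / 2.92 = 12.99 L

13.0 L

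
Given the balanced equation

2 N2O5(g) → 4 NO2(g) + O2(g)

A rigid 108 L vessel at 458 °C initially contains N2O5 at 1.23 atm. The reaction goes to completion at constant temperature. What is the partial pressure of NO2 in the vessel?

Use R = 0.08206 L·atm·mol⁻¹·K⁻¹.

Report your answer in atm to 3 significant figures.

n(N2O5)₀ = PV/RT = (1.23 × 108) / (0.08206 × 731.15) = 2.214 mol
n(NO2) = (4/2) × 2.214 = 4.428 mol
P(NO2) = nRT/V = 4.428 × 0.08206 × 731.15 / 108 = 2.460 atm

2.46 atm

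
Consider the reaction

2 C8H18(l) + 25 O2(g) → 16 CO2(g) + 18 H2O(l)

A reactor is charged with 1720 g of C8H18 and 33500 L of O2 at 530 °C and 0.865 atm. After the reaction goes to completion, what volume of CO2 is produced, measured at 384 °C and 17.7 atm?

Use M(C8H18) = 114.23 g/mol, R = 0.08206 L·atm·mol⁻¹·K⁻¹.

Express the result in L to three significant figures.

367 L

n(C8H18) = 1720 / 114.23 = 15.06 mol
n(O2) = PV/RT = (0.865 × 33500) / (0.08206 × 803.15) = 439.7 mol
For 15.06 mol C8H18, stoichiometry requires (25/2) × 15.06 = 188.2 mol O2; 439.7 mol is available, so C8H18 is limiting.
n(CO2) = (16/2) × 15.06 = 120.5 mol
V(CO2) = nRT/P = 120.5 × 0.08206 × 657.15 / 17.7 = 367.1 L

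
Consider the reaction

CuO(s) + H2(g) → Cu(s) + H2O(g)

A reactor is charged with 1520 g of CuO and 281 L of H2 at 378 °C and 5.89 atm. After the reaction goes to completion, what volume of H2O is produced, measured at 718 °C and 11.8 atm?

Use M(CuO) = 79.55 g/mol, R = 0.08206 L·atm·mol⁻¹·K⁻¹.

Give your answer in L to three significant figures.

132 L

n(CuO) = 1520 / 79.55 = 19.11 mol
n(H2) = PV/RT = (5.89 × 281) / (0.08206 × 651.15) = 30.97 mol
For 19.11 mol CuO, stoichiometry requires (1/1) × 19.11 = 19.11 mol H2; 30.97 mol is available, so CuO is limiting.
n(H2O) = (1/1) × 19.11 = 19.11 mol
V(H2O) = nRT/P = 19.11 × 0.08206 × 991.15 / 11.8 = 131.7 L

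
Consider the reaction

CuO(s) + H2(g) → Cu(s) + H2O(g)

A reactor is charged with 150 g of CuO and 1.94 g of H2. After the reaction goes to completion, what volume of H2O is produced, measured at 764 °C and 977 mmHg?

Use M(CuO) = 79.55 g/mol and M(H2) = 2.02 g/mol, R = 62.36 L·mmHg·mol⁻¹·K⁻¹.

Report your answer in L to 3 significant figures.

n(CuO) = 150 / 79.55 = 1.886 mol
n(H2) = 1.94 / 2.02 = 0.9604 mol
For 1.886 mol CuO, stoichiometry requires (1/1) × 1.886 = 1.886 mol H2; 0.9604 mol is available, so H2 is limiting.
n(H2O) = (1/1) × 0.9604 = 0.9604 mol
V(H2O) = nRT/P = 0.9604 × 62.36 × 1037.15 / 977 = 63.58 L

63.6 L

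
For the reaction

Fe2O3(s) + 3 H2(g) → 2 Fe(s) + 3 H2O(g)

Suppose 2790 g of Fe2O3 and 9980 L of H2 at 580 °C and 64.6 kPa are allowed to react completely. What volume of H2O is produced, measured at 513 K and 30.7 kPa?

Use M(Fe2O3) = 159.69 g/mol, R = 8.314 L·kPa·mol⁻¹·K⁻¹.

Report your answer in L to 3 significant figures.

n(Fe2O3) = 2790 / 159.69 = 17.47 mol
n(H2) = PV/RT = (64.6 × 9980) / (8.314 × 853.15) = 90.89 mol
For 17.47 mol Fe2O3, stoichiometry requires (3/1) × 17.47 = 52.41 mol H2; 90.89 mol is available, so Fe2O3 is limiting.
n(H2O) = (3/1) × 17.47 = 52.41 mol
V(H2O) = nRT/P = 52.41 × 8.314 × 513 / 30.7 = 7281 L

7280 L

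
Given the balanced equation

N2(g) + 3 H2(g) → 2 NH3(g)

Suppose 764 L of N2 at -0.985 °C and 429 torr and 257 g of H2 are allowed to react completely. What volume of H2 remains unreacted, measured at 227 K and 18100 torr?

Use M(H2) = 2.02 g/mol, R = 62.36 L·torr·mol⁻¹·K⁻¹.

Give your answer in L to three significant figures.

n(N2) = PV/RT = (429 × 764) / (62.36 × 272.165) = 19.31 mol
n(H2) = 257 / 2.02 = 127.2 mol
For 19.31 mol N2, stoichiometry requires (3/1) × 19.31 = 57.93 mol H2; 127.2 mol is available, so N2 is limiting.
n(H2) consumed = (3/1) × 19.31 = 57.93 mol; remaining = 127.2 − 57.93 = 69.27 mol
V(H2) = nRT/P = 69.27 × 62.36 × 227 / 18100 = 54.17 L

54.2 L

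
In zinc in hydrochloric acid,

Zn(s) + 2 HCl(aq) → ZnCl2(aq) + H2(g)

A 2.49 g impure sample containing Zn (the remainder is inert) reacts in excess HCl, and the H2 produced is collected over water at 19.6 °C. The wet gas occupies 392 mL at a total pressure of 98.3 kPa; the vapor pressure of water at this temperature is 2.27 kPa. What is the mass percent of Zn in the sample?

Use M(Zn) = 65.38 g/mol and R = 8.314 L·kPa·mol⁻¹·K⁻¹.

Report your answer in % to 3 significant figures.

40.6 %

P(H2) = 98.3 − 2.27 = 96.03 kPa
n(H2) = PV/RT = (96.03 × 0.3920) / (8.314 × 292.75) = 0.01547 mol
n(Zn) = (1/1) × 0.01547 = 0.01547 mol
m(Zn) = 0.01547 × 65.38 = 1.011 g
%Zn = 1.011 / 2.49 × 100 = 40.60%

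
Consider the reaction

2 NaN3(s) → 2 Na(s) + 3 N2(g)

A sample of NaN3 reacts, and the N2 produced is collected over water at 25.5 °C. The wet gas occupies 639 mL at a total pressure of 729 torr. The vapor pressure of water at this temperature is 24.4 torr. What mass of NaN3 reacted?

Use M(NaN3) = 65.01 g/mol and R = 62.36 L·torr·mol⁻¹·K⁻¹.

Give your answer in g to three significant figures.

1.05 g

P(N2) = 729 − 24.4 = 704.6 torr
n(N2) = PV/RT = (704.6 × 0.6390) / (62.36 × 298.65) = 0.02418 mol
n(NaN3) = (2/3) × 0.02418 = 0.01612 mol
m(NaN3) = 0.01612 × 65.01 = 1.048 g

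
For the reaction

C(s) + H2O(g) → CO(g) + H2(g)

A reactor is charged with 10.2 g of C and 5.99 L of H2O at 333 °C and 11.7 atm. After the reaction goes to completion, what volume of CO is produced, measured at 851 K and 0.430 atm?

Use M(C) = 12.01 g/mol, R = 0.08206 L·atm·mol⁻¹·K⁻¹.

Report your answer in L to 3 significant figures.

n(C) = 10.2 / 12.01 = 0.8493 mol
n(H2O) = PV/RT = (11.7 × 5.99) / (0.08206 × 606.15) = 1.409 mol
For 0.8493 mol C, stoichiometry requires (1/1) × 0.8493 = 0.8493 mol H2O; 1.409 mol is available, so C is limiting.
n(CO) = (1/1) × 0.8493 = 0.8493 mol
V(CO) = nRT/P = 0.8493 × 0.08206 × 851 / 0.430 = 137.9 L

138 L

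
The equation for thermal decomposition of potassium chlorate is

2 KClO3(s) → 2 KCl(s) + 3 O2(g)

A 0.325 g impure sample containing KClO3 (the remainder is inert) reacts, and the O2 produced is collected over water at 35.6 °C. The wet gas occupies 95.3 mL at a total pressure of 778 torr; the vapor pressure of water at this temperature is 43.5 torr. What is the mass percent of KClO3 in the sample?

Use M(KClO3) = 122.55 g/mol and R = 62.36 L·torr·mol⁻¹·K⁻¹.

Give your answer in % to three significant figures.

91.4 %

P(O2) = 778 − 43.5 = 734.5 torr
n(O2) = PV/RT = (734.5 × 0.09530) / (62.36 × 308.75) = 0.003636 mol
n(KClO3) = (2/3) × 0.003636 = 0.002424 mol
m(KClO3) = 0.002424 × 122.55 = 0.2971 g
%KClO3 = 0.2971 / 0.325 × 100 = 91.42%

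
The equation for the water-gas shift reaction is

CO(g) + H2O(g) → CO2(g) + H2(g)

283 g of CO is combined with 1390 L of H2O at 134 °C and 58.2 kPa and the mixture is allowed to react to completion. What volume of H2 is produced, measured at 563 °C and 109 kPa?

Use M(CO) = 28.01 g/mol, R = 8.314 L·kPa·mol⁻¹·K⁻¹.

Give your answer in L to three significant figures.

644 L

n(CO) = 283 / 28.01 = 10.10 mol
n(H2O) = PV/RT = (58.2 × 1390) / (8.314 × 407.15) = 23.90 mol
For 10.10 mol CO, stoichiometry requires (1/1) × 10.10 = 10.10 mol H2O; 23.90 mol is available, so CO is limiting.
n(H2) = (1/1) × 10.10 = 10.10 mol
V(H2) = nRT/P = 10.10 × 8.314 × 836.15 / 109 = 644.2 L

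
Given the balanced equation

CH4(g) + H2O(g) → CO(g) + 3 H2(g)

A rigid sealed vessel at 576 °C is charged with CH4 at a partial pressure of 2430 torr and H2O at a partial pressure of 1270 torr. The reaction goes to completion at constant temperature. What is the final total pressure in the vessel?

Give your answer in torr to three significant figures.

At constant V, partial pressures at 576 °C are proportional to moles, so apply stoichiometry directly to pressures.
P(H2O) required for 2430 torr of CH4 = (1/1) × 2430 = 2430 torr; available 1270 torr, so H2O is limiting.
P(CH4) remaining = 2430 − (1/1) × 1270 = 1160 torr
P(gaseous products) = (1+3)/1 × 1270 = 5080 torr
P_total at 576 °C = 1160 + 5080 = 6240 torr

6240 torr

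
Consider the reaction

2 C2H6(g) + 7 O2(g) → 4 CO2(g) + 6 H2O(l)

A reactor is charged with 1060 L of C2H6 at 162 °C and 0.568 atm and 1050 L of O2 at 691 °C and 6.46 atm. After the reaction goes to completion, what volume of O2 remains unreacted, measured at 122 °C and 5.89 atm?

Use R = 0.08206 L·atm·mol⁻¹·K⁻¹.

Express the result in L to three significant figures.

n(C2H6) = PV/RT = (0.568 × 1060) / (0.08206 × 435.15) = 16.86 mol
n(O2) = PV/RT = (6.46 × 1050) / (0.08206 × 964.15) = 85.73 mol
For 16.86 mol C2H6, stoichiometry requires (7/2) × 16.86 = 59.01 mol O2; 85.73 mol is available, so C2H6 is limiting.
n(O2) consumed = (7/2) × 16.86 = 59.01 mol; remaining = 85.73 − 59.01 = 26.72 mol
V(O2) = nRT/P = 26.72 × 0.08206 × 395.15 / 5.89 = 147.1 L

147 L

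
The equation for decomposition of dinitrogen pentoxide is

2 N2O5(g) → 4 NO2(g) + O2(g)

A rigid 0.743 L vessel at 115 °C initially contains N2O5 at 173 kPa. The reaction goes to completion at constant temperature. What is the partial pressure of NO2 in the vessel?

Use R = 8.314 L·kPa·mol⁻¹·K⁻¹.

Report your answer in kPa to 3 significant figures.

n(N2O5)₀ = PV/RT = (173 × 0.743) / (8.314 × 388.15) = 0.03983 mol
n(NO2) = (4/2) × 0.03983 = 0.07966 mol
P(NO2) = nRT/V = 0.07966 × 8.314 × 388.15 / 0.743 = 346.0 kPa

346 kPa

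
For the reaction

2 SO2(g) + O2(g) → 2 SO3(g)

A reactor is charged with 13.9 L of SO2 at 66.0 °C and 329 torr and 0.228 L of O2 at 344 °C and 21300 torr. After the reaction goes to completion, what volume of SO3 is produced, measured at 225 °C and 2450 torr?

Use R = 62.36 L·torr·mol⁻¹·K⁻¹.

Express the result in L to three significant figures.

2.74 L

n(SO2) = PV/RT = (329 × 13.9) / (62.36 × 339.15) = 0.2162 mol
n(O2) = PV/RT = (21300 × 0.228) / (62.36 × 617.15) = 0.1262 mol
For 0.2162 mol SO2, stoichiometry requires (1/2) × 0.2162 = 0.1081 mol O2; 0.1262 mol is available, so SO2 is limiting.
n(SO3) = (2/2) × 0.2162 = 0.2162 mol
V(SO3) = nRT/P = 0.2162 × 62.36 × 498.15 / 2450 = 2.741 L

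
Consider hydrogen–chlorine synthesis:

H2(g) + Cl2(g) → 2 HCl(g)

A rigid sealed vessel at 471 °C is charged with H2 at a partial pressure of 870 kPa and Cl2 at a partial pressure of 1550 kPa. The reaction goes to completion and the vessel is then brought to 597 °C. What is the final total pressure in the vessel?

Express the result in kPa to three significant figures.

2830 kPa

With V and T fixed, P_i ∝ n_i, so the mole ratios apply directly to partial pressures at 471 °C.
P(Cl2) required for 870 kPa of H2 = (1/1) × 870 = 870.0 kPa; available 1550 kPa, so H2 is limiting.
P(Cl2) remaining = 1550 − (1/1) × 870 = 680.0 kPa
P(gaseous products) = (2)/1 × 870 = 1740 kPa
P_total at 471 °C = 680.0 + 1740 = 2420 kPa
Scaling to 597 °C: P = 2420 × 870.15/744.15 = 2830 kPa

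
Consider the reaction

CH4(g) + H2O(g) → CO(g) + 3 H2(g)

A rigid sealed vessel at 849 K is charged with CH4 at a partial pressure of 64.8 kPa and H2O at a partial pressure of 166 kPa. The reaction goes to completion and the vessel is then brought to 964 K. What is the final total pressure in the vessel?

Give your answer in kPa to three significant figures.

At constant V, partial pressures at 849 K are proportional to moles, so apply stoichiometry directly to pressures.
P(H2O) required for 64.8 kPa of CH4 = (1/1) × 64.8 = 64.80 kPa; available 166 kPa, so CH4 is limiting.
P(H2O) remaining = 166 − (1/1) × 64.8 = 101.2 kPa
P(gaseous products) = (1+3)/1 × 64.8 = 259.2 kPa
P_total at 849 K = 101.2 + 259.2 = 360.4 kPa
Scaling to 964 K: P = 360.4 × 964/849 = 409.2 kPa

409 kPa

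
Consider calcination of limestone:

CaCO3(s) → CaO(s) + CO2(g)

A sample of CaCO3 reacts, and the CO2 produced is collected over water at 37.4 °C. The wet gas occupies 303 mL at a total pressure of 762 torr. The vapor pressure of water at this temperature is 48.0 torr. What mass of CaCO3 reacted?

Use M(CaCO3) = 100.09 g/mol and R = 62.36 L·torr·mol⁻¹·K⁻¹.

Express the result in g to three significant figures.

P(CO2) = 762 − 48.0 = 714.0 torr
n(CO2) = PV/RT = (714.0 × 0.3030) / (62.36 × 310.55) = 0.01117 mol
n(CaCO3) = (1/1) × 0.01117 = 0.01117 mol
m(CaCO3) = 0.01117 × 100.09 = 1.118 g

1.12 g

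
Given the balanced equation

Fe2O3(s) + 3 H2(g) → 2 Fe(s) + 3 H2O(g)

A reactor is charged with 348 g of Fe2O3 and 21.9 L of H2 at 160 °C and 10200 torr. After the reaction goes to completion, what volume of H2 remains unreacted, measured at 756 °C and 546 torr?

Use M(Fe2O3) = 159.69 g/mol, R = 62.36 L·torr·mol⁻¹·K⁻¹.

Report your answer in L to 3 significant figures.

204 L

n(Fe2O3) = 348 / 159.69 = 2.179 mol
n(H2) = PV/RT = (10200 × 21.9) / (62.36 × 433.15) = 8.270 mol
For 2.179 mol Fe2O3, stoichiometry requires (3/1) × 2.179 = 6.537 mol H2; 8.270 mol is available, so Fe2O3 is limiting.
n(H2) consumed = (3/1) × 2.179 = 6.537 mol; remaining = 8.270 − 6.537 = 1.733 mol
V(H2) = nRT/P = 1.733 × 62.36 × 1029.15 / 546 = 203.7 L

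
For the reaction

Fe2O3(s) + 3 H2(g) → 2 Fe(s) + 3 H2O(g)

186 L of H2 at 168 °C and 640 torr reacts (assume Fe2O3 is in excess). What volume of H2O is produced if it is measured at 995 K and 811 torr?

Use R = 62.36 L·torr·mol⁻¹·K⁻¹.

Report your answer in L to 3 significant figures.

331 L

n(H2) = PV/RT = (640 × 186) / (62.36 × 441.15) = 4.327 mol
n(H2O) = (3/3) × 4.327 = 4.327 mol
V = nRT/P = 4.327 × 62.36 × 995 / 811 = 331.1 L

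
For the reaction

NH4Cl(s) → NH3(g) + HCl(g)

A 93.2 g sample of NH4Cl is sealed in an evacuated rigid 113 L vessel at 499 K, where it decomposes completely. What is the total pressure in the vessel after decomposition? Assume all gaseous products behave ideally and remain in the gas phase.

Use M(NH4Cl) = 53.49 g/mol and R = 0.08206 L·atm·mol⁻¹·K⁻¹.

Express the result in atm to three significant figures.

1.26 atm

n(NH4Cl) = 93.2 / 53.49 = 1.742 mol
n(gas produced) = (2/1) × 1.742 = 3.484 mol
P = nRT/V = 3.484 × 0.08206 × 499 / 113 = 1.263 atm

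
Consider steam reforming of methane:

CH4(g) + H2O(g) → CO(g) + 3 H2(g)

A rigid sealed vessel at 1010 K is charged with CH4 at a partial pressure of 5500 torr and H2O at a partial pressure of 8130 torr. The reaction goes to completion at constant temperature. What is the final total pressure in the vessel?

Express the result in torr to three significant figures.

24600 torr

At constant V, partial pressures at 1010 K are proportional to moles, so apply stoichiometry directly to pressures.
P(H2O) required for 5500 torr of CH4 = (1/1) × 5500 = 5500 torr; available 8130 torr, so CH4 is limiting.
P(H2O) remaining = 8130 − (1/1) × 5500 = 2630 torr
P(gaseous products) = (1+3)/1 × 5500 = 22000 torr
P_total at 1010 K = 2630 + 22000 = 24630 torr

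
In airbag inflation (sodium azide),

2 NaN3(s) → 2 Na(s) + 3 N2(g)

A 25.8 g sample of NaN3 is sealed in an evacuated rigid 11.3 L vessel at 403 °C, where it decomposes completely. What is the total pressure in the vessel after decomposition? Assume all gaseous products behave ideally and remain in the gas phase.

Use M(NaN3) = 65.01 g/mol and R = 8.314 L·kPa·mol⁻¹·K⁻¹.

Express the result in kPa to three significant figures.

296 kPa

n(NaN3) = 25.8 / 65.01 = 0.3969 mol
n(gas produced) = (3/2) × 0.3969 = 0.5953 mol
P = nRT/V = 0.5953 × 8.314 × 676.15 / 11.3 = 296.1 kPa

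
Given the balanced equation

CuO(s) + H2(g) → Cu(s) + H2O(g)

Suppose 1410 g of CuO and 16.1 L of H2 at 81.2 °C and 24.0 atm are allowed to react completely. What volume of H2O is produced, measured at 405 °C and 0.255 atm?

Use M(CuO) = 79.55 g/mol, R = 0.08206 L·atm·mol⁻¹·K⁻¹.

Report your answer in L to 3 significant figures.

2900 L

n(CuO) = 1410 / 79.55 = 17.72 mol
n(H2) = PV/RT = (24.0 × 16.1) / (0.08206 × 354.35) = 13.29 mol
For 17.72 mol CuO, stoichiometry requires (1/1) × 17.72 = 17.72 mol H2; 13.29 mol is available, so H2 is limiting.
n(H2O) = (1/1) × 13.29 = 13.29 mol
V(H2O) = nRT/P = 13.29 × 0.08206 × 678.15 / 0.255 = 2900 L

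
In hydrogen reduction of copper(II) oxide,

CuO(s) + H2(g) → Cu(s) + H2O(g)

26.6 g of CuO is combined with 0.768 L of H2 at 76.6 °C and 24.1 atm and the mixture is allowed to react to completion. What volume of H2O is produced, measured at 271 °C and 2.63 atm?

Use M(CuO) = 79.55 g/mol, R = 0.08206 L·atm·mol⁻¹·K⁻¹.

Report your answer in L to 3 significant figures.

5.68 L

n(CuO) = 26.6 / 79.55 = 0.3344 mol
n(H2) = PV/RT = (24.1 × 0.768) / (0.08206 × 349.75) = 0.6449 mol
For 0.3344 mol CuO, stoichiometry requires (1/1) × 0.3344 = 0.3344 mol H2; 0.6449 mol is available, so CuO is limiting.
n(H2O) = (1/1) × 0.3344 = 0.3344 mol
V(H2O) = nRT/P = 0.3344 × 0.08206 × 544.15 / 2.63 = 5.678 L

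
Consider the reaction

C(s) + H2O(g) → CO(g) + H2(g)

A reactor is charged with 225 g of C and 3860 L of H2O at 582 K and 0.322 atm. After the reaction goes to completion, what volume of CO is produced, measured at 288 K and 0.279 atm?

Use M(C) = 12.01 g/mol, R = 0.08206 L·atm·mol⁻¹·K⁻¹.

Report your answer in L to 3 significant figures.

n(C) = 225 / 12.01 = 18.73 mol
n(H2O) = PV/RT = (0.322 × 3860) / (0.08206 × 582) = 26.02 mol
For 18.73 mol C, stoichiometry requires (1/1) × 18.73 = 18.73 mol H2O; 26.02 mol is available, so C is limiting.
n(CO) = (1/1) × 18.73 = 18.73 mol
V(CO) = nRT/P = 18.73 × 0.08206 × 288 / 0.279 = 1587 L

1590 L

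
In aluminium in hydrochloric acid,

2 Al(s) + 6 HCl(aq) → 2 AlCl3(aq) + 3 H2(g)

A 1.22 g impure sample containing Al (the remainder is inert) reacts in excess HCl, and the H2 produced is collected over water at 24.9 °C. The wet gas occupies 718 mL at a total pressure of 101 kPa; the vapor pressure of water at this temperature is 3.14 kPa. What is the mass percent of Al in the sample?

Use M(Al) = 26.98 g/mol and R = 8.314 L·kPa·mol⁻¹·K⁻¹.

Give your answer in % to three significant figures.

P(H2) = 101 − 3.14 = 97.86 kPa
n(H2) = PV/RT = (97.86 × 0.7180) / (8.314 × 298.05) = 0.02836 mol
n(Al) = (2/3) × 0.02836 = 0.01891 mol
m(Al) = 0.01891 × 26.98 = 0.5102 g
%Al = 0.5102 / 1.22 × 100 = 41.82%

41.8 %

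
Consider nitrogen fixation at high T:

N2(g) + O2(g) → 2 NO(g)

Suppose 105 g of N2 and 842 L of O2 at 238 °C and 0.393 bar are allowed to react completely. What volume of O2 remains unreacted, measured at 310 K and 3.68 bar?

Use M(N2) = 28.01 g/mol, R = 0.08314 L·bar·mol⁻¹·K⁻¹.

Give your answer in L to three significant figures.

n(N2) = 105 / 28.01 = 3.749 mol
n(O2) = PV/RT = (0.393 × 842) / (0.08314 × 511.15) = 7.787 mol
For 3.749 mol N2, stoichiometry requires (1/1) × 3.749 = 3.749 mol O2; 7.787 mol is available, so N2 is limiting.
n(O2) consumed = (1/1) × 3.749 = 3.749 mol; remaining = 7.787 − 3.749 = 4.038 mol
V(O2) = nRT/P = 4.038 × 0.08314 × 310 / 3.68 = 28.28 L

28.3 L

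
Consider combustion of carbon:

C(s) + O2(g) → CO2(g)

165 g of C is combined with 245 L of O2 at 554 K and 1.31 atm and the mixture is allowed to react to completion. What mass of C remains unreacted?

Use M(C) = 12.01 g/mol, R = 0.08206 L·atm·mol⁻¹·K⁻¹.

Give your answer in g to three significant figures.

n(C) = 165 / 12.01 = 13.74 mol
n(O2) = PV/RT = (1.31 × 245) / (0.08206 × 554) = 7.060 mol
For 13.74 mol C, stoichiometry requires (1/1) × 13.74 = 13.74 mol O2; 7.060 mol is available, so O2 is limiting.
n(C) consumed = (1/1) × 7.060 = 7.060 mol; remaining = 13.74 − 7.060 = 6.680 mol
m(C) = 6.680 × 12.01 = 80.23 g

80.2 g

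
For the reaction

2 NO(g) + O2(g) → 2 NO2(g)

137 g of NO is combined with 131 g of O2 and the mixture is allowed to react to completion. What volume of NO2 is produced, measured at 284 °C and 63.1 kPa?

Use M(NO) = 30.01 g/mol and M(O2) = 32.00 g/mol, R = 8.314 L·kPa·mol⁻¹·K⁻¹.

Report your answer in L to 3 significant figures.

335 L

n(NO) = 137 / 30.01 = 4.565 mol
n(O2) = 131 / 32.00 = 4.094 mol
For 4.565 mol NO, stoichiometry requires (1/2) × 4.565 = 2.283 mol O2; 4.094 mol is available, so NO is limiting.
n(NO2) = (2/2) × 4.565 = 4.565 mol
V(NO2) = nRT/P = 4.565 × 8.314 × 557.15 / 63.1 = 335.1 L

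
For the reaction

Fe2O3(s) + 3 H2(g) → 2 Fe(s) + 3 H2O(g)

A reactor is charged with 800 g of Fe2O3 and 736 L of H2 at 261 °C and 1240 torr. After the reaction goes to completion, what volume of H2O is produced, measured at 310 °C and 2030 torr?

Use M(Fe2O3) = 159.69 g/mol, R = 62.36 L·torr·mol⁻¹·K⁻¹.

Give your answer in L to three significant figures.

n(Fe2O3) = 800 / 159.69 = 5.010 mol
n(H2) = PV/RT = (1240 × 736) / (62.36 × 534.15) = 27.40 mol
For 5.010 mol Fe2O3, stoichiometry requires (3/1) × 5.010 = 15.03 mol H2; 27.40 mol is available, so Fe2O3 is limiting.
n(H2O) = (3/1) × 5.010 = 15.03 mol
V(H2O) = nRT/P = 15.03 × 62.36 × 583.15 / 2030 = 269.2 L

269 L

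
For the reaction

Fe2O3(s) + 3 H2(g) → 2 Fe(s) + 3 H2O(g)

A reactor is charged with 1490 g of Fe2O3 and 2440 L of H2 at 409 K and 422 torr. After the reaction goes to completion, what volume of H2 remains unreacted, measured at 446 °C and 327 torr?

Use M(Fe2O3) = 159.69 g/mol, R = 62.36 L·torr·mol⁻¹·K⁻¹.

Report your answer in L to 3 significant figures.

n(Fe2O3) = 1490 / 159.69 = 9.331 mol
n(H2) = PV/RT = (422 × 2440) / (62.36 × 409) = 40.37 mol
For 9.331 mol Fe2O3, stoichiometry requires (3/1) × 9.331 = 27.99 mol H2; 40.37 mol is available, so Fe2O3 is limiting.
n(H2) consumed = (3/1) × 9.331 = 27.99 mol; remaining = 40.37 − 27.99 = 12.38 mol
V(H2) = nRT/P = 12.38 × 62.36 × 719.15 / 327 = 1698 L

1700 L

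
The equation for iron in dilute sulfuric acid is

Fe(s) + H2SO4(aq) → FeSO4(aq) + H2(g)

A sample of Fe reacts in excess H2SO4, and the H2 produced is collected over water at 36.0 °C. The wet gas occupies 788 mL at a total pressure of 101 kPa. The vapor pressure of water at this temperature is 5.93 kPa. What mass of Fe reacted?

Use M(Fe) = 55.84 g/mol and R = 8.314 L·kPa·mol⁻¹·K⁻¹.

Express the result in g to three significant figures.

1.63 g

P(H2) = 101 − 5.93 = 95.07 kPa
n(H2) = PV/RT = (95.07 × 0.7880) / (8.314 × 309.15) = 0.02915 mol
n(Fe) = (1/1) × 0.02915 = 0.02915 mol
m(Fe) = 0.02915 × 55.84 = 1.628 g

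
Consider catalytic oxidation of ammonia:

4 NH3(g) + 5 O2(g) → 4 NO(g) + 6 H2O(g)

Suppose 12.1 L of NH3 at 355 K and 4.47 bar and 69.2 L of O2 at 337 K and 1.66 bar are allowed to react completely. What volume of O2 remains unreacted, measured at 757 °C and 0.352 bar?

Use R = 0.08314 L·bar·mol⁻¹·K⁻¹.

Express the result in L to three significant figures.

n(NH3) = PV/RT = (4.47 × 12.1) / (0.08314 × 355) = 1.833 mol
n(O2) = PV/RT = (1.66 × 69.2) / (0.08314 × 337) = 4.100 mol
For 1.833 mol NH3, stoichiometry requires (5/4) × 1.833 = 2.291 mol O2; 4.100 mol is available, so NH3 is limiting.
n(O2) consumed = (5/4) × 1.833 = 2.291 mol; remaining = 4.100 − 2.291 = 1.809 mol
V(O2) = nRT/P = 1.809 × 0.08314 × 1030.15 / 0.352 = 440.2 L

440 L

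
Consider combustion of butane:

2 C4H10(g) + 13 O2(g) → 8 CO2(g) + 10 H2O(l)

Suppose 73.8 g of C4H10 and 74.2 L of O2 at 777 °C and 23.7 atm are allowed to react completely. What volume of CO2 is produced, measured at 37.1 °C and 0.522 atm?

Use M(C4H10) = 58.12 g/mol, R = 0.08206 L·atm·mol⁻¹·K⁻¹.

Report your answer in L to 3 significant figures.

n(C4H10) = 73.8 / 58.12 = 1.270 mol
n(O2) = PV/RT = (23.7 × 74.2) / (0.08206 × 1050.15) = 20.41 mol
For 1.270 mol C4H10, stoichiometry requires (13/2) × 1.270 = 8.255 mol O2; 20.41 mol is available, so C4H10 is limiting.
n(CO2) = (8/2) × 1.270 = 5.080 mol
V(CO2) = nRT/P = 5.080 × 0.08206 × 310.25 / 0.522 = 247.8 L

248 L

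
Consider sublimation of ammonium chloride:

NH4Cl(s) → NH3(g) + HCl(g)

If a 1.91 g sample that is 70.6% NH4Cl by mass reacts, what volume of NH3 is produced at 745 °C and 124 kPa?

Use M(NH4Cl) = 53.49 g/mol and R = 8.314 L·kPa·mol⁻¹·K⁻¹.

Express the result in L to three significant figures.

1.72 L

mass of NH4Cl = 1.91 × 70.6/100 = 1.348 g
n(NH4Cl) = 1.348 / 53.49 = 0.02520 mol
n(NH3) = (1/1) × 0.02520 = 0.02520 mol
V = nRT/P = 0.02520 × 8.314 × 1018.15 / 124 = 1.720 L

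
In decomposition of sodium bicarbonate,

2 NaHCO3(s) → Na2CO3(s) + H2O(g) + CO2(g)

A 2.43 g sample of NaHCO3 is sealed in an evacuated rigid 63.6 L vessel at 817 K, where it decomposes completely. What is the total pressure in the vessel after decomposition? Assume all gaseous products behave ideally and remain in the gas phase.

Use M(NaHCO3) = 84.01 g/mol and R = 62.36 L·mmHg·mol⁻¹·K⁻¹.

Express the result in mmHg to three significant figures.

n(NaHCO3) = 2.43 / 84.01 = 0.02893 mol
n(gas produced) = (2/2) × 0.02893 = 0.02893 mol
P = nRT/V = 0.02893 × 62.36 × 817 / 63.6 = 23.17 mmHg

23.2 mmHg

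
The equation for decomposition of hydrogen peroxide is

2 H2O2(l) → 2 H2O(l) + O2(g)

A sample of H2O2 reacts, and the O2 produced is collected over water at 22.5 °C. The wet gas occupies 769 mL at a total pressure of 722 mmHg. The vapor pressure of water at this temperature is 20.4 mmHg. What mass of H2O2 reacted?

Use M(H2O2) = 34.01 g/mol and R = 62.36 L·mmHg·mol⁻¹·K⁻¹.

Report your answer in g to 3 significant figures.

1.99 g

P(O2) = 722 − 20.4 = 701.6 mmHg
n(O2) = PV/RT = (701.6 × 0.7690) / (62.36 × 295.65) = 0.02926 mol
n(H2O2) = (2/1) × 0.02926 = 0.05852 mol
m(H2O2) = 0.05852 × 34.01 = 1.990 g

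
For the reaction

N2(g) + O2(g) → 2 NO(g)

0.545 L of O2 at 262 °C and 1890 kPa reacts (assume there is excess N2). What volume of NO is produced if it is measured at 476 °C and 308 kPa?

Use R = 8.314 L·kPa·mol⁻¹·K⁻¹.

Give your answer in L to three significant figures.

n(O2) = PV/RT = (1890 × 0.545) / (8.314 × 535.15) = 0.2315 mol
n(NO) = (2/1) × 0.2315 = 0.4630 mol
V = nRT/P = 0.4630 × 8.314 × 749.15 / 308 = 9.363 L

9.36 L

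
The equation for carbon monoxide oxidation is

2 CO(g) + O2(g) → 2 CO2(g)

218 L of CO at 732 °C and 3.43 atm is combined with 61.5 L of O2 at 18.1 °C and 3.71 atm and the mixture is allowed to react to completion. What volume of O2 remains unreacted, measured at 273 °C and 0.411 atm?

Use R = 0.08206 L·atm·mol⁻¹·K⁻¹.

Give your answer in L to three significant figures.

n(CO) = PV/RT = (3.43 × 218) / (0.08206 × 1005.15) = 9.065 mol
n(O2) = PV/RT = (3.71 × 61.5) / (0.08206 × 291.25) = 9.547 mol
For 9.065 mol CO, stoichiometry requires (1/2) × 9.065 = 4.532 mol O2; 9.547 mol is available, so CO is limiting.
n(O2) consumed = (1/2) × 9.065 = 4.532 mol; remaining = 9.547 − 4.532 = 5.015 mol
V(O2) = nRT/P = 5.015 × 0.08206 × 546.15 / 0.411 = 546.9 L

547 L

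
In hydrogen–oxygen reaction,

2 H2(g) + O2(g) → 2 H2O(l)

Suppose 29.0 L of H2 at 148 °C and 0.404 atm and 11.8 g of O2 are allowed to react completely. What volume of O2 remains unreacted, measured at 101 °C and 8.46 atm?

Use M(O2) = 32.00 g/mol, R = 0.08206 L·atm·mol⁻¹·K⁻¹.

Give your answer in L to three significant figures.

0.723 L

n(H2) = PV/RT = (0.404 × 29.0) / (0.08206 × 421.15) = 0.3390 mol
n(O2) = 11.8 / 32.00 = 0.3688 mol
For 0.3390 mol H2, stoichiometry requires (1/2) × 0.3390 = 0.1695 mol O2; 0.3688 mol is available, so H2 is limiting.
n(O2) consumed = (1/2) × 0.3390 = 0.1695 mol; remaining = 0.3688 − 0.1695 = 0.1993 mol
V(O2) = nRT/P = 0.1993 × 0.08206 × 374.15 / 8.46 = 0.7233 L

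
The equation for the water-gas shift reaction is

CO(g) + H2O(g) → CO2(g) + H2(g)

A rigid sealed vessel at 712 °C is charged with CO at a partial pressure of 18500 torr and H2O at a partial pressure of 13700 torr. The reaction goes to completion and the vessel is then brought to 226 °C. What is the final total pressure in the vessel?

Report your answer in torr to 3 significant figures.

With V and T fixed, P_i ∝ n_i, so the mole ratios apply directly to partial pressures at 712 °C.
P(H2O) required for 18500 torr of CO = (1/1) × 18500 = 18500 torr; available 13700 torr, so H2O is limiting.
P(CO) remaining = 18500 − (1/1) × 13700 = 4800 torr
P(gaseous products) = (1+1)/1 × 13700 = 27400 torr
P_total at 712 °C = 4800 + 27400 = 32200 torr
Scaling to 226 °C: P = 32200 × 499.15/985.15 = 16310 torr

16300 torr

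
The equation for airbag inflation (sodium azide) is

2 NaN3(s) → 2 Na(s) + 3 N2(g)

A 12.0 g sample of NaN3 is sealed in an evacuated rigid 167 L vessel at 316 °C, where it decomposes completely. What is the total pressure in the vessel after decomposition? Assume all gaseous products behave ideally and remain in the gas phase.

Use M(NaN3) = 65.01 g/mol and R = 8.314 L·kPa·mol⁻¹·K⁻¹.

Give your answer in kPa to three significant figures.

8.12 kPa

n(NaN3) = 12.0 / 65.01 = 0.1846 mol
n(gas produced) = (3/2) × 0.1846 = 0.2769 mol
P = nRT/V = 0.2769 × 8.314 × 589.15 / 167 = 8.122 kPa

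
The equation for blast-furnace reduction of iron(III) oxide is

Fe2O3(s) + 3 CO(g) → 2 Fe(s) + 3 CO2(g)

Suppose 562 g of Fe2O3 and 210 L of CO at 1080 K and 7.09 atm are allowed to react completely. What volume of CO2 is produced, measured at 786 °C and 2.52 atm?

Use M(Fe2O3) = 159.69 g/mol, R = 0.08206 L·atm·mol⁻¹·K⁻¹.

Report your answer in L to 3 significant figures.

n(Fe2O3) = 562 / 159.69 = 3.519 mol
n(CO) = PV/RT = (7.09 × 210) / (0.08206 × 1080) = 16.80 mol
For 3.519 mol Fe2O3, stoichiometry requires (3/1) × 3.519 = 10.56 mol CO; 16.80 mol is available, so Fe2O3 is limiting.
n(CO2) = (3/1) × 3.519 = 10.56 mol
V(CO2) = nRT/P = 10.56 × 0.08206 × 1059.15 / 2.52 = 364.2 L

364 L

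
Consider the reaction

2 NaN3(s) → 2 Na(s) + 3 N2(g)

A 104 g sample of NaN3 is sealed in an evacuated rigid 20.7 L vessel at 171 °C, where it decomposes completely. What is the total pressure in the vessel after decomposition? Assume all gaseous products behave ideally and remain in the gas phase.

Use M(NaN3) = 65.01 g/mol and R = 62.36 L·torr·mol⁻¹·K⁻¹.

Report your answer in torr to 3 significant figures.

n(NaN3) = 104 / 65.01 = 1.600 mol
n(gas produced) = (3/2) × 1.600 = 2.400 mol
P = nRT/V = 2.400 × 62.36 × 444.15 / 20.7 = 3211 torr

3210 torr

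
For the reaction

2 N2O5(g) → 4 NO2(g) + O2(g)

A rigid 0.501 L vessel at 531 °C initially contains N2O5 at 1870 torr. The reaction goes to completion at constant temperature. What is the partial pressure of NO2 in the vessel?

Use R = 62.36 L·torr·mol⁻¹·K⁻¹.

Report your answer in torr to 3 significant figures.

n(N2O5)₀ = PV/RT = (1870 × 0.501) / (62.36 × 804.15) = 0.01868 mol
n(NO2) = (4/2) × 0.01868 = 0.03736 mol
P(NO2) = nRT/V = 0.03736 × 62.36 × 804.15 / 0.501 = 3739 torr

3740 torr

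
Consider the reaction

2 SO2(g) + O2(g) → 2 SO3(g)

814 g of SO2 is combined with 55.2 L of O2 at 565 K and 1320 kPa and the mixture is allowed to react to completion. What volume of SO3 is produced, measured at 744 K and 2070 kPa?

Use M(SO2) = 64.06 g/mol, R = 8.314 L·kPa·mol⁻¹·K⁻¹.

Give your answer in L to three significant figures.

n(SO2) = 814 / 64.06 = 12.71 mol
n(O2) = PV/RT = (1320 × 55.2) / (8.314 × 565) = 15.51 mol
For 12.71 mol SO2, stoichiometry requires (1/2) × 12.71 = 6.355 mol O2; 15.51 mol is available, so SO2 is limiting.
n(SO3) = (2/2) × 12.71 = 12.71 mol
V(SO3) = nRT/P = 12.71 × 8.314 × 744 / 2070 = 37.98 L

38.0 L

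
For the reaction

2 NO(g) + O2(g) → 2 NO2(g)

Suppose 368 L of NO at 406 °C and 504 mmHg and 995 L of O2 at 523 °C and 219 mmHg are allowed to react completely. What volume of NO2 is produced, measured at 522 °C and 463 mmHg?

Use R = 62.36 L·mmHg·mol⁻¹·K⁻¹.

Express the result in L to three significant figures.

469 L

n(NO) = PV/RT = (504 × 368) / (62.36 × 679.15) = 4.379 mol
n(O2) = PV/RT = (219 × 995) / (62.36 × 796.15) = 4.389 mol
For 4.379 mol NO, stoichiometry requires (1/2) × 4.379 = 2.189 mol O2; 4.389 mol is available, so NO is limiting.
n(NO2) = (2/2) × 4.379 = 4.379 mol
V(NO2) = nRT/P = 4.379 × 62.36 × 795.15 / 463 = 469.0 L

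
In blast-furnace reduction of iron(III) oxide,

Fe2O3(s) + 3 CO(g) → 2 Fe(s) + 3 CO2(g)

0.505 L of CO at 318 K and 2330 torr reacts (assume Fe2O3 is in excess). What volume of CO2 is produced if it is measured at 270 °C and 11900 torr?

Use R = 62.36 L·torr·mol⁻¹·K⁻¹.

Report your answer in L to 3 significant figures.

n(CO) = PV/RT = (2330 × 0.505) / (62.36 × 318) = 0.05934 mol
n(CO2) = (3/3) × 0.05934 = 0.05934 mol
V = nRT/P = 0.05934 × 62.36 × 543.15 / 11900 = 0.1689 L

0.169 L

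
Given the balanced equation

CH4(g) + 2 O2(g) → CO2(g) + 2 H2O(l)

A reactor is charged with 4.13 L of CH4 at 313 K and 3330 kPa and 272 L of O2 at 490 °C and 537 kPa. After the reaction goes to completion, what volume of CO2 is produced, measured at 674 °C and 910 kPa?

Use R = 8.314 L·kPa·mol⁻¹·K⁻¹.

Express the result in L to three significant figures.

n(CH4) = PV/RT = (3330 × 4.13) / (8.314 × 313) = 5.285 mol
n(O2) = PV/RT = (537 × 272) / (8.314 × 763.15) = 23.02 mol
For 5.285 mol CH4, stoichiometry requires (2/1) × 5.285 = 10.57 mol O2; 23.02 mol is available, so CH4 is limiting.
n(CO2) = (1/1) × 5.285 = 5.285 mol
V(CO2) = nRT/P = 5.285 × 8.314 × 947.15 / 910 = 45.73 L

45.7 L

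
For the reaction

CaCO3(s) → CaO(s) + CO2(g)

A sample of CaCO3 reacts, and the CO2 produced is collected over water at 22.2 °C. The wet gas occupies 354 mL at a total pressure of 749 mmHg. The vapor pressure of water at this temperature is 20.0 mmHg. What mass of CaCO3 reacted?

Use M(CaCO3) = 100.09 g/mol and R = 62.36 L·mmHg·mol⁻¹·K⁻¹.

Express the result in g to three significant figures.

P(CO2) = 749 − 20.0 = 729.0 mmHg
n(CO2) = PV/RT = (729.0 × 0.3540) / (62.36 × 295.35) = 0.01401 mol
n(CaCO3) = (1/1) × 0.01401 = 0.01401 mol
m(CaCO3) = 0.01401 × 100.09 = 1.402 g

1.40 g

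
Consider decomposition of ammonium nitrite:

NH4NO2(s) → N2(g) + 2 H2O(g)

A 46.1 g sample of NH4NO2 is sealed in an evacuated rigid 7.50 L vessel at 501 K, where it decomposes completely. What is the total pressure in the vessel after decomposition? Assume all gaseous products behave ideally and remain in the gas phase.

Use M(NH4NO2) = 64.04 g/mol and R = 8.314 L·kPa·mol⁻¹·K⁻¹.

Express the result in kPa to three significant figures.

n(NH4NO2) = 46.1 / 64.04 = 0.7199 mol
n(gas produced) = (3/1) × 0.7199 = 2.160 mol
P = nRT/V = 2.160 × 8.314 × 501 / 7.50 = 1200 kPa

1200 kPa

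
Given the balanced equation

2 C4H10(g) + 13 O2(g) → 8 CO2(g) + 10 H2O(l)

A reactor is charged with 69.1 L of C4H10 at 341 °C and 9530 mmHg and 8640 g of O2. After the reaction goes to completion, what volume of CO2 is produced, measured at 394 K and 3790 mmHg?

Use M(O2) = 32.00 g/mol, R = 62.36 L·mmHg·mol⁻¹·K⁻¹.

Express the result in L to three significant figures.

n(C4H10) = PV/RT = (9530 × 69.1) / (62.36 × 614.15) = 17.19 mol
n(O2) = 8640 / 32.00 = 270.0 mol
For 17.19 mol C4H10, stoichiometry requires (13/2) × 17.19 = 111.7 mol O2; 270.0 mol is available, so C4H10 is limiting.
n(CO2) = (8/2) × 17.19 = 68.76 mol
V(CO2) = nRT/P = 68.76 × 62.36 × 394 / 3790 = 445.8 L

446 L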